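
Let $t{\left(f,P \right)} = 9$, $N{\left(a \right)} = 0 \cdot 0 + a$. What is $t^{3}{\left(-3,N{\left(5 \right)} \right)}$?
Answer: $729$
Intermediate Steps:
$N{\left(a \right)} = a$ ($N{\left(a \right)} = 0 + a = a$)
$t^{3}{\left(-3,N{\left(5 \right)} \right)} = 9^{3} = 729$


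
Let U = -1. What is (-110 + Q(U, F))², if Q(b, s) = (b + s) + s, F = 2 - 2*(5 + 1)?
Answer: 17161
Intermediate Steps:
F = -10 (F = 2 - 2*6 = 2 - 1*12 = 2 - 12 = -10)
Q(b, s) = b + 2*s
(-110 + Q(U, F))² = (-110 + (-1 + 2*(-10)))² = (-110 + (-1 - 20))² = (-110 - 21)² = (-131)² = 17161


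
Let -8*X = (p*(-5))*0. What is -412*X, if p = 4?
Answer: 0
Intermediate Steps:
X = 0 (X = -4*(-5)*0/8 = -(-5)*0/2 = -1/8*0 = 0)
-412*X = -412*0 = 0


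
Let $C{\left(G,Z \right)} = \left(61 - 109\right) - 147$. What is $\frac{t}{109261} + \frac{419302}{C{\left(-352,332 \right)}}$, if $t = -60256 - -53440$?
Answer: $- \frac{3524206534}{1638915} \approx -2150.3$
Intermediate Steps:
$C{\left(G,Z \right)} = -195$ ($C{\left(G,Z \right)} = -48 - 147 = -195$)
$t = -6816$ ($t = -60256 + 53440 = -6816$)
$\frac{t}{109261} + \frac{419302}{C{\left(-352,332 \right)}} = - \frac{6816}{109261} + \frac{419302}{-195} = \left(-6816\right) \frac{1}{109261} + 419302 \left(- \frac{1}{195}\right) = - \frac{6816}{109261} - \frac{32254}{15} = - \frac{3524206534}{1638915}$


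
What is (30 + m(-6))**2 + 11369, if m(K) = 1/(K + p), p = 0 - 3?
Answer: 993250/81 ≈ 12262.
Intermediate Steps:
p = -3
m(K) = 1/(-3 + K) (m(K) = 1/(K - 3) = 1/(-3 + K))
(30 + m(-6))**2 + 11369 = (30 + 1/(-3 - 6))**2 + 11369 = (30 + 1/(-9))**2 + 11369 = (30 - 1/9)**2 + 11369 = (269/9)**2 + 11369 = 72361/81 + 11369 = 993250/81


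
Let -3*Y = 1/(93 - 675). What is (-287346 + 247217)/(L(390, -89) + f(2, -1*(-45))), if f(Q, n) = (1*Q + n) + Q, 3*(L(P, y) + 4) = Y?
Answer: -210195702/235711 ≈ -891.75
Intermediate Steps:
Y = 1/1746 (Y = -1/(3*(93 - 675)) = -⅓/(-582) = -⅓*(-1/582) = 1/1746 ≈ 0.00057274)
L(P, y) = -20951/5238 (L(P, y) = -4 + (⅓)*(1/1746) = -4 + 1/5238 = -20951/5238)
f(Q, n) = n + 2*Q (f(Q, n) = (Q + n) + Q = n + 2*Q)
(-287346 + 247217)/(L(390, -89) + f(2, -1*(-45))) = (-287346 + 247217)/(-20951/5238 + (-1*(-45) + 2*2)) = -40129/(-20951/5238 + (45 + 4)) = -40129/(-20951/5238 + 49) = -40129/235711/5238 = -40129*5238/235711 = -210195702/235711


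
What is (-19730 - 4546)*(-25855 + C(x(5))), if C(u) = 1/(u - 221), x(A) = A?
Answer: 11297809663/18 ≈ 6.2766e+8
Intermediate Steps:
C(u) = 1/(-221 + u)
(-19730 - 4546)*(-25855 + C(x(5))) = (-19730 - 4546)*(-25855 + 1/(-221 + 5)) = -24276*(-25855 + 1/(-216)) = -24276*(-25855 - 1/216) = -24276*(-5584681/216) = 11297809663/18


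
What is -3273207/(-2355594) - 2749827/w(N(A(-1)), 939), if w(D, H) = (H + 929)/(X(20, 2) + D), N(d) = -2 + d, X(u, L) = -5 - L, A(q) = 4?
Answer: 5398915710311/733374932 ≈ 7361.7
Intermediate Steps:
w(D, H) = (929 + H)/(-7 + D) (w(D, H) = (H + 929)/((-5 - 1*2) + D) = (929 + H)/((-5 - 2) + D) = (929 + H)/(-7 + D))
-3273207/(-2355594) - 2749827/w(N(A(-1)), 939) = -3273207/(-2355594) - 2749827*(-7 + (-2 + 4))/(929 + 939) = -3273207*(-1/2355594) - 2749827/(1868/(-7 + 2)) = 1091069/785198 - 2749827/(1868/(-5)) = 1091069/785198 - 2749827/((-⅕*1868)) = 1091069/785198 - 2749827/(-1868/5) = 1091069/785198 - 2749827*(-5/1868) = 1091069/785198 + 13749135/1868 = 5398915710311/733374932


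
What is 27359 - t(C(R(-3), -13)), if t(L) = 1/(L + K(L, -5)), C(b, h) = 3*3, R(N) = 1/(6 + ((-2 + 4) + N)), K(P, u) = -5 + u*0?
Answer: 109435/4 ≈ 27359.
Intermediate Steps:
K(P, u) = -5 (K(P, u) = -5 + 0 = -5)
R(N) = 1/(8 + N) (R(N) = 1/(6 + (2 + N)) = 1/(8 + N))
C(b, h) = 9
t(L) = 1/(-5 + L) (t(L) = 1/(L - 5) = 1/(-5 + L))
27359 - t(C(R(-3), -13)) = 27359 - 1/(-5 + 9) = 27359 - 1/4 = 109435/4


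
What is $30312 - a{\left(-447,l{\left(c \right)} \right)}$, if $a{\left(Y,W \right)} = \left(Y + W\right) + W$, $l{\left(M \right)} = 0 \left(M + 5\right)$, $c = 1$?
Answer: $30759$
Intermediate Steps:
$l{\left(M \right)} = 0$ ($l{\left(M \right)} = 0 \left(5 + M\right) = 0$)
$a{\left(Y,W \right)} = Y + 2 W$ ($a{\left(Y,W \right)} = \left(W + Y\right) + W = Y + 2 W$)
$30312 - a{\left(-447,l{\left(c \right)} \right)} = 30312 - \left(-447 + 2 \cdot 0\right) = 30312 - \left(-447 + 0\right) = 30312 - -447 = 30312 + 447 = 30759$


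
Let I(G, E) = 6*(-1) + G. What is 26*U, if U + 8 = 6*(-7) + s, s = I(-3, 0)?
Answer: -1534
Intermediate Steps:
I(G, E) = -6 + G
s = -9 (s = -6 - 3 = -9)
U = -59 (U = -8 + (6*(-7) - 9) = -8 + (-42 - 9) = -8 - 51 = -59)
26*U = 26*(-59) = -1534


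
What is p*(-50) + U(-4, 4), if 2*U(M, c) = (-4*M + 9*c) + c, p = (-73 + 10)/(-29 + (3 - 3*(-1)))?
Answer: -2506/23 ≈ -108.96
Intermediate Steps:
p = 63/23 (p = -63/(-29 + (3 + 3)) = -63/(-29 + 6) = -63/(-23) = -63*(-1/23) = 63/23 ≈ 2.7391)
U(M, c) = -2*M + 5*c (U(M, c) = ((-4*M + 9*c) + c)/2 = (-4*M + 10*c)/2 = -2*M + 5*c)
p*(-50) + U(-4, 4) = (63/23)*(-50) + (-2*(-4) + 5*4) = -3150/23 + (8 + 20) = -3150/23 + 28 = -2506/23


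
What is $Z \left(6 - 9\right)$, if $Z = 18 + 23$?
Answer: $-123$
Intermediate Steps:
$Z = 41$
$Z \left(6 - 9\right) = 41 \left(6 - 9\right) = 41 \left(-3\right) = -123$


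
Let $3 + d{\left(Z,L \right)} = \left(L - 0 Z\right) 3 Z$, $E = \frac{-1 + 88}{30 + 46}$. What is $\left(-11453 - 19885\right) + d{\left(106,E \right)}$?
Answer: $- \frac{1177125}{38} \approx -30977.0$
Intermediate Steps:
$E = \frac{87}{76} \approx 1.1447$
$d{\left(Z,L \right)} = -3 + 3 L Z$ ($d{\left(Z,L \right)} = -3 + \left(L - 0 Z\right) 3 Z = -3 + \left(L - 0\right) 3 Z = -3 + \left(L + 0\right) 3 Z = -3 + L 3 Z = -3 + 3 L Z$)
$\left(-11453 - 19885\right) + d{\left(106,E \right)} = \left(-11453 - 19885\right) - \left(3 - \frac{13833}{38}\right) = -31338 + \left(-3 + \frac{13833}{38}\right) = -31338 + \frac{13719}{38} = - \frac{1177125}{38}$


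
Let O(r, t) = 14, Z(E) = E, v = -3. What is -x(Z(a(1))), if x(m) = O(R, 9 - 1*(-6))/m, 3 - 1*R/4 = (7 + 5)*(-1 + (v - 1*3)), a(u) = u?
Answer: -14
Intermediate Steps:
R = 348 (R = 12 - 4*(7 + 5)*(-1 + (-3 - 1*3)) = 12 - 48*(-1 + (-3 - 3)) = 12 - 48*(-1 - 6) = 12 - 48*(-7) = 12 - 4*(-84) = 12 + 336 = 348)
x(m) = 14/m
-x(Z(a(1))) = -14/1 = -14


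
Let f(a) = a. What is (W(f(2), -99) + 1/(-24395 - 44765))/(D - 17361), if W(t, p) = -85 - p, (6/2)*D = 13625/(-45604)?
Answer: -2547436809/3159024986810 ≈ -0.00080640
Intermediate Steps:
D = -13625/136812 (D = (13625/(-45604))/3 = (13625*(-1/45604))/3 = (1/3)*(-13625/45604) = -13625/136812 ≈ -0.099589)
(W(f(2), -99) + 1/(-24395 - 44765))/(D - 17361) = ((-85 - 1*(-99)) + 1/(-24395 - 44765))/(-13625/136812 - 17361) = ((-85 + 99) + 1/(-69160))/(-2375206757/136812) = (14 - 1/69160)*(-136812/2375206757) = (968239/69160)*(-136812/2375206757) = -2547436809/3159024986810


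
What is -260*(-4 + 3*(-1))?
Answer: 1820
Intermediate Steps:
-260*(-4 + 3*(-1)) = -260*(-4 - 3) = -260*(-7) = 1820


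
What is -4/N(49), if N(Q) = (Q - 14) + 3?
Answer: -2/19 ≈ -0.10526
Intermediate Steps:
N(Q) = -11 + Q (N(Q) = (-14 + Q) + 3 = -11 + Q)
-4/N(49) = -4/(-11 + 49) = -4/38 = (1/38)*(-4) = -2/19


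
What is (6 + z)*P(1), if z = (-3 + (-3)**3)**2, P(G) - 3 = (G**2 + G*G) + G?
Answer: 5436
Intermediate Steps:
P(G) = 3 + G + 2*G**2 (P(G) = 3 + ((G**2 + G*G) + G) = 3 + ((G**2 + G**2) + G) = 3 + (2*G**2 + G) = 3 + (G + 2*G**2) = 3 + G + 2*G**2)
z = 900 (z = (-3 - 27)**2 = (-30)**2 = 900)
(6 + z)*P(1) = (6 + 900)*(3 + 1 + 2*1**2) = 906*(3 + 1 + 2*1) = 906*(3 + 1 + 2) = 906*6 = 5436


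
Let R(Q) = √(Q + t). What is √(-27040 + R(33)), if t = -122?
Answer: √(-27040 + I*√89) ≈ 0.029 + 164.44*I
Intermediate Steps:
R(Q) = √(-122 + Q) (R(Q) = √(Q - 122) = √(-122 + Q))
√(-27040 + R(33)) = √(-27040 + √(-122 + 33)) = √(-27040 + √(-89)) = √(-27040 + I*√89)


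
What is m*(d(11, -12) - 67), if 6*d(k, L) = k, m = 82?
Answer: -16031/3 ≈ -5343.7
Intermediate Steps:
d(k, L) = k/6
m*(d(11, -12) - 67) = 82*((⅙)*11 - 67) = 82*(11/6 - 67) = 82*(-391/6) = -16031/3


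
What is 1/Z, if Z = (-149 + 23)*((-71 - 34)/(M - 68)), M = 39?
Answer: -29/13230 ≈ -0.0021920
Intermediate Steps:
Z = -13230/29 (Z = (-149 + 23)*((-71 - 34)/(39 - 68)) = -(-13230)/(-29) = -(-13230)*(-1)/29 = -126*105/29 = -13230/29 ≈ -456.21)
1/Z = 1/(-13230/29) = -29/13230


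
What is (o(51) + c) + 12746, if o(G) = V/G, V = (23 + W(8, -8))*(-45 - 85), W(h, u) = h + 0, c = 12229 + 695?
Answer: 1305140/51 ≈ 25591.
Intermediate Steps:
c = 12924
W(h, u) = h
V = -4030 (V = (23 + 8)*(-45 - 85) = 31*(-130) = -4030)
o(G) = -4030/G
(o(51) + c) + 12746 = (-4030/51 + 12924) + 12746 = 655094/51 + 12746 = 1305140/51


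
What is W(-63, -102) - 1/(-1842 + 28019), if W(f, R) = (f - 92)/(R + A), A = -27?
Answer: 4057306/3376833 ≈ 1.2015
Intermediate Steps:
W(f, R) = (-92 + f)/(-27 + R) (W(f, R) = (f - 92)/(R - 27) = (-92 + f)/(-27 + R))
W(-63, -102) - 1/(-1842 + 28019) = (-92 - 63)/(-27 - 102) - 1/(-1842 + 28019) = -155/(-129) - 1/26177 = -1/129*(-155) - 1*1/26177 = 155/129 - 1/26177 = 4057306/3376833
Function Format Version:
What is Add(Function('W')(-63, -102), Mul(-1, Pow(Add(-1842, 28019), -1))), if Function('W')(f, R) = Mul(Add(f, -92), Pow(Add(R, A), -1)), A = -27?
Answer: Rational(4057306, 3376833) ≈ 1.2015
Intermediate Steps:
Function('W')(f, R) = Mul(Pow(Add(-27, R), -1), Add(-92, f)) (Function('W')(f, R) = Mul(Add(f, -92), Pow(Add(R, -27), -1)) = Mul(Add(-92, f), Pow(Add(-27, R), -1)) = Mul(Pow(Add(-27, R), -1), Add(-92, f)))
Add(Function('W')(-63, -102), Mul(-1, Pow(Add(-1842, 28019), -1))) = Add(Mul(Pow(Add(-27, -102), -1), Add(-92, -63)), Mul(-1, Pow(Add(-1842, 28019), -1))) = Add(Mul(Pow(-129, -1), -155), Mul(-1, Pow(26177, -1))) = Add(Mul(Rational(-1, 129), -155), Mul(-1, Rational(1, 26177))) = Add(Rational(155, 129), Rational(-1, 26177)) = Rational(4057306, 3376833)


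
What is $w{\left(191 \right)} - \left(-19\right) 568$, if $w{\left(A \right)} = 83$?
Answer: $10875$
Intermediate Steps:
$w{\left(191 \right)} - \left(-19\right) 568 = 83 - \left(-19\right) 568 = 83 - -10792 = 83 + 10792 = 10875$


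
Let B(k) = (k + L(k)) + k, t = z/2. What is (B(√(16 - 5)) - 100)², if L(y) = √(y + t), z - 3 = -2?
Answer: (-200 + 4*√11 + √2*√(1 + 2*√11))²/4 ≈ 8356.4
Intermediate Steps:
z = 1 (z = 3 - 2 = 1)
t = ½ (t = 1/2 = 1*(½) = ½ ≈ 0.50000)
L(y) = √(½ + y) (L(y) = √(y + ½) = √(½ + y))
B(k) = √(2 + 4*k)/2 + 2*k (B(k) = (k + √(2 + 4*k)/2) + k = √(2 + 4*k)/2 + 2*k)
(B(√(16 - 5)) - 100)² = ((√(2 + 4*√(16 - 5))/2 + 2*√(16 - 5)) - 100)² = ((√(2 + 4*√11)/2 + 2*√11) - 100)² = (-100 + √(2 + 4*√11)/2 + 2*√11)²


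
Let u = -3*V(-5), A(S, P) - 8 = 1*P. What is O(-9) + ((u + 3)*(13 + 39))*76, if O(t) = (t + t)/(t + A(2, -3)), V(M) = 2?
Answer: -23703/2 ≈ -11852.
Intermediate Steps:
A(S, P) = 8 + P (A(S, P) = 8 + 1*P = 8 + P)
u = -6 (u = -3*2 = -6)
O(t) = 2*t/(5 + t) (O(t) = (t + t)/(t + (8 - 3)) = (2*t)/(t + 5) = (2*t)/(5 + t) = 2*t/(5 + t))
O(-9) + ((u + 3)*(13 + 39))*76 = 2*(-9)/(5 - 9) + ((-6 + 3)*(13 + 39))*76 = 2*(-9)/(-4) - 3*52*76 = 2*(-9)*(-¼) - 156*76 = 9/2 - 11856 = -23703/2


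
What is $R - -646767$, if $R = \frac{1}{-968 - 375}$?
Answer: $\frac{868608080}{1343} \approx 6.4677 \cdot 10^{5}$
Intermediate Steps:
$R = - \frac{1}{1343}$ ($R = \frac{1}{-1343} = - \frac{1}{1343} \approx -0.0007446$)
$R - -646767 = - \frac{1}{1343} - -646767 = - \frac{1}{1343} + 646767 = \frac{868608080}{1343}$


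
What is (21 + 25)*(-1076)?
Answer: -49496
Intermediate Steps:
(21 + 25)*(-1076) = 46*(-1076) = -49496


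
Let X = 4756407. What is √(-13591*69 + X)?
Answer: 6*√106073 ≈ 1954.1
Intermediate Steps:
√(-13591*69 + X) = √(-13591*69 + 4756407) = √(-937779 + 4756407) = √3818628 = 6*√106073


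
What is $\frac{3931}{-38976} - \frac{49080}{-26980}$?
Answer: $\frac{90344185}{52578624} \approx 1.7183$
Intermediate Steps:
$\frac{3931}{-38976} - \frac{49080}{-26980} = 3931 \left(- \frac{1}{38976}\right) - - \frac{2454}{1349} = - \frac{3931}{38976} + \frac{2454}{1349} = \frac{90344185}{52578624}$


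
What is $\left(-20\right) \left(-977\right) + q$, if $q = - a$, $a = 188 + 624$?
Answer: $18728$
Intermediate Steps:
$a = 812$
$q = -812$ ($q = \left(-1\right) 812 = -812$)
$\left(-20\right) \left(-977\right) + q = \left(-20\right) \left(-977\right) - 812 = 19540 - 812 = 18728$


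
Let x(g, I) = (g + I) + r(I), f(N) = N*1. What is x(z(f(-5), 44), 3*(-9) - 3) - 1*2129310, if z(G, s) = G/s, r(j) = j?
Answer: -93692285/44 ≈ -2.1294e+6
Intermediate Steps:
f(N) = N
x(g, I) = g + 2*I (x(g, I) = (g + I) + I = (I + g) + I = g + 2*I)
x(z(f(-5), 44), 3*(-9) - 3) - 1*2129310 = (-5/44 + 2*(3*(-9) - 3)) - 1*2129310 = (-5*1/44 + 2*(-27 - 3)) - 2129310 = (-5/44 + 2*(-30)) - 2129310 = (-5/44 - 60) - 2129310 = -2645/44 - 2129310 = -93692285/44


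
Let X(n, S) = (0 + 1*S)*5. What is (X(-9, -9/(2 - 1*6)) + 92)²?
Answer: 170569/16 ≈ 10661.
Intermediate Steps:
X(n, S) = 5*S (X(n, S) = (0 + S)*5 = S*5 = 5*S)
(X(-9, -9/(2 - 1*6)) + 92)² = (5*(-9/(2 - 1*6)) + 92)² = (5*(-9/(2 - 6)) + 92)² = (5*(-9/(-4)) + 92)² = (5*(-9*(-¼)) + 92)² = (5*(9/4) + 92)² = (45/4 + 92)² = (413/4)² = 170569/16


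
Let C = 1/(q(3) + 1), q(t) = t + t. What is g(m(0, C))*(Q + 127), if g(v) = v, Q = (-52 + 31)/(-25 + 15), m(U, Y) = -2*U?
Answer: 0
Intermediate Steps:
q(t) = 2*t
C = ⅐ (C = 1/(2*3 + 1) = 1/(6 + 1) = 1/7 = ⅐ ≈ 0.14286)
Q = 21/10 (Q = -21/(-10) = -21*(-⅒) = 21/10 ≈ 2.1000)
g(m(0, C))*(Q + 127) = (-2*0)*(21/10 + 127) = 0*(1291/10) = 0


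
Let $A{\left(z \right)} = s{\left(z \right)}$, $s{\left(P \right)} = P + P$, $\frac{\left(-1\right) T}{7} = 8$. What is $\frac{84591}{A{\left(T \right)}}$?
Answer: $- \frac{84591}{112} \approx -755.28$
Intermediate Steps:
$T = -56$ ($T = \left(-7\right) 8 = -56$)
$s{\left(P \right)} = 2 P$
$A{\left(z \right)} = 2 z$
$\frac{84591}{A{\left(T \right)}} = \frac{84591}{2 \left(-56\right)} = \frac{84591}{-112} = 84591 \left(- \frac{1}{112}\right) = - \frac{84591}{112}$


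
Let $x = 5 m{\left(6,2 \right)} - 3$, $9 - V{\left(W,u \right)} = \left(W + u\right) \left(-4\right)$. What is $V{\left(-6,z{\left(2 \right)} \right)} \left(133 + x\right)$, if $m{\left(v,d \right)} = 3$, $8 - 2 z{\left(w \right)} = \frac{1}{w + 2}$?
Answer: $\frac{145}{2} \approx 72.5$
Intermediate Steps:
$z{\left(w \right)} = 4 - \frac{1}{2 \left(2 + w\right)}$ ($z{\left(w \right)} = 4 - \frac{1}{2 \left(w + 2\right)} = 4 - \frac{1}{2 \left(2 + w\right)}$)
$V{\left(W,u \right)} = 9 + 4 W + 4 u$ ($V{\left(W,u \right)} = 9 - \left(W + u\right) \left(-4\right) = 9 - \left(- 4 W - 4 u\right) = 9 + \left(4 W + 4 u\right) = 9 + 4 W + 4 u$)
$x = 12$ ($x = 5 \cdot 3 - 3 = 15 - 3 = 12$)
$V{\left(-6,z{\left(2 \right)} \right)} \left(133 + x\right) = \left(9 + 4 \left(-6\right) + 4 \frac{15 + 8 \cdot 2}{2 \left(2 + 2\right)}\right) \left(133 + 12\right) = \left(9 - 24 + 4 \frac{15 + 16}{2 \cdot 4}\right) 145 = \left(9 - 24 + 4 \cdot \frac{1}{2} \cdot \frac{1}{4} \cdot 31\right) 145 = \left(9 - 24 + 4 \cdot \frac{31}{8}\right) 145 = \left(9 - 24 + \frac{31}{2}\right) 145 = \frac{1}{2} \cdot 145 = \frac{145}{2}$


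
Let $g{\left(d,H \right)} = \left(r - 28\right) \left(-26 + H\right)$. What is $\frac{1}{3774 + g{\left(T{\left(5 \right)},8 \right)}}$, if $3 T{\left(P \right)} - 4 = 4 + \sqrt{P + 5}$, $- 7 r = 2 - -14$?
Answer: $\frac{7}{30234} \approx 0.00023153$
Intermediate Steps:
$r = - \frac{16}{7}$ ($r = - \frac{2 - -14}{7} = - \frac{2 + 14}{7} = \left(- \frac{1}{7}\right) 16 = - \frac{16}{7} \approx -2.2857$)
$T{\left(P \right)} = \frac{8}{3} + \frac{\sqrt{5 + P}}{3}$ ($T{\left(P \right)} = \frac{4}{3} + \frac{4 + \sqrt{P + 5}}{3} = \frac{4}{3} + \frac{4 + \sqrt{5 + P}}{3} = \frac{4}{3} + \left(\frac{4}{3} + \frac{\sqrt{5 + P}}{3}\right) = \frac{8}{3} + \frac{\sqrt{5 + P}}{3}$)
$g{\left(d,H \right)} = \frac{5512}{7} - \frac{212 H}{7}$ ($g{\left(d,H \right)} = \left(- \frac{16}{7} - 28\right) \left(-26 + H\right) = - \frac{212 \left(-26 + H\right)}{7} = \frac{5512}{7} - \frac{212 H}{7}$)
$\frac{1}{3774 + g{\left(T{\left(5 \right)},8 \right)}} = \frac{1}{3774 + \left(\frac{5512}{7} - \frac{1696}{7}\right)} = \frac{1}{3774 + \frac{3816}{7}} = \frac{1}{\frac{30234}{7}} = \frac{7}{30234}$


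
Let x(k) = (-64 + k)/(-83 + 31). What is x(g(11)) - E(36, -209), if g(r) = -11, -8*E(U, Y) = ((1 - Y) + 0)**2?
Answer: 286725/52 ≈ 5513.9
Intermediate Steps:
E(U, Y) = -(1 - Y)**2/8 (E(U, Y) = -((1 - Y) + 0)**2/8 = -(1 - Y)**2/8)
x(k) = 16/13 - k/52 (x(k) = (-64 + k)/(-52) = (-64 + k)*(-1/52) = 16/13 - k/52)
x(g(11)) - E(36, -209) = (16/13 - 1/52*(-11)) - (-1)*(-1 - 209)**2/8 = (16/13 + 11/52) - (-1)*(-210)**2/8 = 75/52 - (-1)*44100/8 = 75/52 - 1*(-11025/2) = 75/52 + 11025/2 = 286725/52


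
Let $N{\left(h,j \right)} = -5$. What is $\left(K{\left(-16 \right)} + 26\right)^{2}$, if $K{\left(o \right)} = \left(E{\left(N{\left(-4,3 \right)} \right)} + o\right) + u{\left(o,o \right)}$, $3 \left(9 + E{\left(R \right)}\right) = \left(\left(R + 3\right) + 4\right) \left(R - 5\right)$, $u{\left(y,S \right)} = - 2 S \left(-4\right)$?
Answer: $\frac{160801}{9} \approx 17867.0$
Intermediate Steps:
$u{\left(y,S \right)} = 8 S$
$E{\left(R \right)} = -9 + \frac{\left(-5 + R\right) \left(7 + R\right)}{3}$ ($E{\left(R \right)} = -9 + \frac{\left(\left(R + 3\right) + 4\right) \left(R - 5\right)}{3} = -9 + \frac{\left(\left(3 + R\right) + 4\right) \left(-5 + R\right)}{3} = -9 + \frac{\left(7 + R\right) \left(-5 + R\right)}{3} = -9 + \frac{\left(-5 + R\right) \left(7 + R\right)}{3}$)
$K{\left(o \right)} = - \frac{47}{3} + 9 o$ ($K{\left(o \right)} = \left(\left(- \frac{62}{3} + \frac{\left(-5\right)^{2}}{3} + \frac{2}{3} \left(-5\right)\right) + o\right) + 8 o = \left(\left(- \frac{62}{3} + \frac{1}{3} \cdot 25 - \frac{10}{3}\right) + o\right) + 8 o = \left(\left(- \frac{62}{3} + \frac{25}{3} - \frac{10}{3}\right) + o\right) + 8 o = \left(- \frac{47}{3} + o\right) + 8 o = - \frac{47}{3} + 9 o$)
$\left(K{\left(-16 \right)} + 26\right)^{2} = \left(\left(- \frac{47}{3} + 9 \left(-16\right)\right) + 26\right)^{2} = \left(\left(- \frac{47}{3} - 144\right) + 26\right)^{2} = \left(- \frac{479}{3} + 26\right)^{2} = \left(- \frac{401}{3}\right)^{2} = \frac{160801}{9}$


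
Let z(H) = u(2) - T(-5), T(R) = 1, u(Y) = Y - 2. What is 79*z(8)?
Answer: -79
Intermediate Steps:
u(Y) = -2 + Y
z(H) = -1 (z(H) = (-2 + 2) - 1*1 = 0 - 1 = -1)
79*z(8) = 79*(-1) = -79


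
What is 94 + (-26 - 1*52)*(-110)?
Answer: 8674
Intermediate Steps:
94 + (-26 - 1*52)*(-110) = 94 + (-26 - 52)*(-110) = 94 - 78*(-110) = 94 + 8580 = 8674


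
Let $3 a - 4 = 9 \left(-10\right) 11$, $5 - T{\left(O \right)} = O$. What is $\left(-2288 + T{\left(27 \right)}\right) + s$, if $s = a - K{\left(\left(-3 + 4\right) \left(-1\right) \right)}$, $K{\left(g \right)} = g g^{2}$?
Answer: $- \frac{7913}{3} \approx -2637.7$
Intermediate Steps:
$T{\left(O \right)} = 5 - O$
$K{\left(g \right)} = g^{3}$
$a = - \frac{986}{3}$ ($a = \frac{4}{3} + \frac{9 \left(-10\right) 11}{3} = \frac{4}{3} + \frac{\left(-90\right) 11}{3} = \frac{4}{3} + \frac{1}{3} \left(-990\right) = \frac{4}{3} - 330 = - \frac{986}{3} \approx -328.67$)
$s = - \frac{983}{3}$ ($s = - \frac{986}{3} - \left(\left(-3 + 4\right) \left(-1\right)\right)^{3} = - \frac{986}{3} - \left(1 \left(-1\right)\right)^{3} = - \frac{986}{3} - \left(-1\right)^{3} = - \frac{986}{3} - -1 = - \frac{986}{3} + 1 = - \frac{983}{3} \approx -327.67$)
$\left(-2288 + T{\left(27 \right)}\right) + s = \left(-2288 + \left(5 - 27\right)\right) - \frac{983}{3} = \left(-2288 - 22\right) - \frac{983}{3} = -2310 - \frac{983}{3} = - \frac{7913}{3}$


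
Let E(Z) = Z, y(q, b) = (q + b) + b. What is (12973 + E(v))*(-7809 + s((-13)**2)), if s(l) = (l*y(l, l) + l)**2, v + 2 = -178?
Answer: 94291549709335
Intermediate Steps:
v = -180 (v = -2 - 178 = -180)
y(q, b) = q + 2*b (y(q, b) = (b + q) + b = q + 2*b)
s(l) = (l + 3*l**2)**2 (s(l) = (l*(l + 2*l) + l)**2 = (l*(3*l) + l)**2 = (3*l**2 + l)**2 = (l + 3*l**2)**2)
(12973 + E(v))*(-7809 + s((-13)**2)) = (12973 - 180)*(-7809 + ((-13)**2)**2*(1 + 3*(-13)**2)**2) = 12793*(-7809 + 169**2*(1 + 3*169)**2) = 12793*(-7809 + 28561*(1 + 507)**2) = 12793*(-7809 + 28561*508**2) = 12793*(-7809 + 28561*258064) = 12793*(-7809 + 7370565904) = 12793*7370558095 = 94291549709335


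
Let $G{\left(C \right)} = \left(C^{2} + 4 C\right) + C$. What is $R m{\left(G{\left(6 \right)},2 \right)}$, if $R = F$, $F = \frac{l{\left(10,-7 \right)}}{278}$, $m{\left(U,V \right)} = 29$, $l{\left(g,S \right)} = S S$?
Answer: $\frac{1421}{278} \approx 5.1115$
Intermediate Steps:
$l{\left(g,S \right)} = S^{2}$
$G{\left(C \right)} = C^{2} + 5 C$
$F = \frac{49}{278}$ ($F = \frac{\left(-7\right)^{2}}{278} = 49 \cdot \frac{1}{278} = \frac{49}{278} \approx 0.17626$)
$R = \frac{49}{278} \approx 0.17626$
$R m{\left(G{\left(6 \right)},2 \right)} = \frac{49}{278} \cdot 29 = \frac{1421}{278}$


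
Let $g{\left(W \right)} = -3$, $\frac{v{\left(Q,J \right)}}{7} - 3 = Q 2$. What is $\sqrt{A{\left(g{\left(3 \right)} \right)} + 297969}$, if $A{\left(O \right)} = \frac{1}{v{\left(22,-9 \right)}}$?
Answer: $\frac{\sqrt{32252462858}}{329} \approx 545.87$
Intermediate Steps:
$v{\left(Q,J \right)} = 21 + 14 Q$ ($v{\left(Q,J \right)} = 21 + 7 Q 2 = 21 + 7 \cdot 2 Q = 21 + 14 Q$)
$A{\left(O \right)} = \frac{1}{329}$ ($A{\left(O \right)} = \frac{1}{21 + 14 \cdot 22} = \frac{1}{21 + 308} = \frac{1}{329}$)
$\sqrt{A{\left(g{\left(3 \right)} \right)} + 297969} = \sqrt{\frac{1}{329} + 297969} = \sqrt{\frac{98031802}{329}} = \frac{\sqrt{32252462858}}{329}$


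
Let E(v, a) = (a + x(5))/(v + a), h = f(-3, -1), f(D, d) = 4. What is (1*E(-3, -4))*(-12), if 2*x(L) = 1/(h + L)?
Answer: -142/21 ≈ -6.7619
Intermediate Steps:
h = 4
x(L) = 1/(2*(4 + L))
E(v, a) = (1/18 + a)/(a + v) (E(v, a) = (a + 1/(2*(4 + 5)))/(v + a) = (a + (½)/9)/(a + v) = (a + (½)*(⅑))/(a + v) = (a + 1/18)/(a + v) = (1/18 + a)/(a + v))
(1*E(-3, -4))*(-12) = (1*((1/18 - 4)/(-4 - 3)))*(-12) = (1*(-71/18/(-7)))*(-12) = (1*(-⅐*(-71/18)))*(-12) = (1*(71/126))*(-12) = (71/126)*(-12) = -142/21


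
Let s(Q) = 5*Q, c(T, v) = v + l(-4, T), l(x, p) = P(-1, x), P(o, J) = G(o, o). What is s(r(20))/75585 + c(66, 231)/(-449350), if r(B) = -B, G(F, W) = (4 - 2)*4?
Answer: -12599963/6792823950 ≈ -0.0018549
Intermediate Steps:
G(F, W) = 8 (G(F, W) = 2*4 = 8)
P(o, J) = 8
l(x, p) = 8
c(T, v) = 8 + v (c(T, v) = v + 8 = 8 + v)
s(r(20))/75585 + c(66, 231)/(-449350) = (5*(-1*20))/75585 + (8 + 231)/(-449350) = (5*(-20))*(1/75585) + 239*(-1/449350) = -100*1/75585 - 239/449350 = -20/15117 - 239/449350 = -12599963/6792823950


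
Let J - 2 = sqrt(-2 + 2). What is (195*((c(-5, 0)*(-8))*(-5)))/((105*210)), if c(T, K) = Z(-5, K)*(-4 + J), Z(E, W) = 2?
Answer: -208/147 ≈ -1.4150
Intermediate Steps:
J = 2 (J = 2 + sqrt(-2 + 2) = 2 + sqrt(0) = 2 + 0 = 2)
c(T, K) = -4 (c(T, K) = 2*(-4 + 2) = 2*(-2) = -4)
(195*((c(-5, 0)*(-8))*(-5)))/((105*210)) = (195*(-4*(-8)*(-5)))/((105*210)) = (195*(32*(-5)))/22050 = (195*(-160))*(1/22050) = -31200*1/22050 = -208/147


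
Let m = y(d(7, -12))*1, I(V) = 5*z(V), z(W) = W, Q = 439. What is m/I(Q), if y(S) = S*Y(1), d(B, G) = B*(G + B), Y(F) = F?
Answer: -7/439 ≈ -0.015945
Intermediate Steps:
d(B, G) = B*(B + G)
y(S) = S (y(S) = S*1 = S)
I(V) = 5*V
m = -35 (m = (7*(7 - 12))*1 = (7*(-5))*1 = -35*1 = -35)
m/I(Q) = -35/(5*439) = -35/2195 = -35*1/2195 = -7/439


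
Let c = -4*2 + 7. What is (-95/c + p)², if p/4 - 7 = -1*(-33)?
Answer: 65025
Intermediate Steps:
p = 160 (p = 28 + 4*(-1*(-33)) = 28 + 4*33 = 28 + 132 = 160)
c = -1 (c = -8 + 7 = -1)
(-95/c + p)² = (-95/(-1) + 160)² = (-95*(-1) + 160)² = (95 + 160)² = 255² = 65025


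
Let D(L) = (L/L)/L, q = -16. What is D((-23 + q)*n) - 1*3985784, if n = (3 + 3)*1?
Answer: -932673457/234 ≈ -3.9858e+6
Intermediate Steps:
n = 6 (n = 6*1 = 6)
D(L) = 1/L
D((-23 + q)*n) - 1*3985784 = 1/((-23 - 16)*6) - 1*3985784 = 1/(-39*6) - 3985784 = 1/(-234) - 3985784 = -1/234 - 3985784 = -932673457/234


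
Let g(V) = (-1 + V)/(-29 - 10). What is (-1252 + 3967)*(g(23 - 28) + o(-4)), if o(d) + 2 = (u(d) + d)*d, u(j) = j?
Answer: 1064280/13 ≈ 81868.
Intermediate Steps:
g(V) = 1/39 - V/39 (g(V) = (-1 + V)/(-39) = (-1 + V)*(-1/39) = 1/39 - V/39)
o(d) = -2 + 2*d² (o(d) = -2 + (d + d)*d = -2 + (2*d)*d = -2 + 2*d²)
(-1252 + 3967)*(g(23 - 28) + o(-4)) = (-1252 + 3967)*((1/39 - (23 - 28)/39) + (-2 + 2*(-4)²)) = 2715*((1/39 - 1/39*(-5)) + (-2 + 2*16)) = 2715*((1/39 + 5/39) + (-2 + 32)) = 2715*(2/13 + 30) = 2715*(392/13) = 1064280/13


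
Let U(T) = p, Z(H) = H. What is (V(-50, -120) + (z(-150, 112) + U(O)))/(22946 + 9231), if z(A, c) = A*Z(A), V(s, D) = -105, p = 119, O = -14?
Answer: 22514/32177 ≈ 0.69969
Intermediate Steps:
U(T) = 119
z(A, c) = A² (z(A, c) = A*A = A²)
(V(-50, -120) + (z(-150, 112) + U(O)))/(22946 + 9231) = (-105 + ((-150)² + 119))/(22946 + 9231) = (-105 + (22500 + 119))/32177 = (-105 + 22619)*(1/32177) = 22514*(1/32177) = 22514/32177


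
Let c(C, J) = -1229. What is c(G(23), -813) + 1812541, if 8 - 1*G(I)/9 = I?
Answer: 1811312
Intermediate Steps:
G(I) = 72 - 9*I
c(G(23), -813) + 1812541 = -1229 + 1812541 = 1811312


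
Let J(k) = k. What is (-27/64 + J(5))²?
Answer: 85849/4096 ≈ 20.959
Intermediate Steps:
(-27/64 + J(5))² = (-27/64 + 5)² = (293/64)² = 85849/4096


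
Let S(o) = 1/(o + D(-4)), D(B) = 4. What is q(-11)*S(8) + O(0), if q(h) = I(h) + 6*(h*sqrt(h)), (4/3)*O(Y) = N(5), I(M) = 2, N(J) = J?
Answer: 47/12 - 11*I*sqrt(11)/2 ≈ 3.9167 - 18.241*I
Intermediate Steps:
O(Y) = 15/4 (O(Y) = (3/4)*5 = 15/4)
S(o) = 1/(4 + o) (S(o) = 1/(o + 4) = 1/(4 + o))
q(h) = 2 + 6*h**(3/2) (q(h) = 2 + 6*(h*sqrt(h)) = 2 + 6*h**(3/2))
q(-11)*S(8) + O(0) = (2 + 6*(-11)**(3/2))/(4 + 8) + 15/4 = (2 + 6*(-11*I*sqrt(11)))/12 + 15/4 = (2 - 66*I*sqrt(11))*(1/12) + 15/4 = (1/6 - 11*I*sqrt(11)/2) + 15/4 = 47/12 - 11*I*sqrt(11)/2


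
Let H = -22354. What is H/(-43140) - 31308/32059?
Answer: -316990117/691512630 ≈ -0.45840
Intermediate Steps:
H/(-43140) - 31308/32059 = -22354/(-43140) - 31308/32059 = -22354*(-1/43140) - 31308*1/32059 = 11177/21570 - 31308/32059 = -316990117/691512630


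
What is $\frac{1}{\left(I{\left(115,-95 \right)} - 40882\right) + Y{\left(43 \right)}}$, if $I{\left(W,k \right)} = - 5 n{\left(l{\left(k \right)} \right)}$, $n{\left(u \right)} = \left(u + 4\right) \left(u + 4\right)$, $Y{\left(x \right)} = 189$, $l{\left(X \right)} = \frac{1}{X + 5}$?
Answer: $- \frac{1620}{66051541} \approx -2.4526 \cdot 10^{-5}$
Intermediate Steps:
$l{\left(X \right)} = \frac{1}{5 + X}$
$n{\left(u \right)} = \left(4 + u\right)^{2}$ ($n{\left(u \right)} = \left(4 + u\right) \left(4 + u\right) = \left(4 + u\right)^{2}$)
$I{\left(W,k \right)} = - 5 \left(4 + \frac{1}{5 + k}\right)^{2}$
$\frac{1}{\left(I{\left(115,-95 \right)} - 40882\right) + Y{\left(43 \right)}} = \frac{1}{\left(- \frac{5 \left(21 + 4 \left(-95\right)\right)^{2}}{\left(5 - 95\right)^{2}} - 40882\right) + 189} = \frac{1}{\left(- \frac{5 \left(21 - 380\right)^{2}}{8100} - 40882\right) + 189} = \frac{1}{\left(\left(-5\right) \frac{1}{8100} \left(-359\right)^{2} - 40882\right) + 189} = \frac{1}{\left(\left(-5\right) \frac{1}{8100} \cdot 128881 - 40882\right) + 189} = \frac{1}{\left(- \frac{128881}{1620} - 40882\right) + 189} = \frac{1}{- \frac{66357721}{1620} + 189} = \frac{1}{- \frac{66051541}{1620}} = - \frac{1620}{66051541}$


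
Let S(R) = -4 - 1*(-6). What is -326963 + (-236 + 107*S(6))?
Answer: -326985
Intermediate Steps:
S(R) = 2 (S(R) = -4 + 6 = 2)
-326963 + (-236 + 107*S(6)) = -326963 + (-236 + 107*2) = -326963 + (-236 + 214) = -326963 - 22 = -326985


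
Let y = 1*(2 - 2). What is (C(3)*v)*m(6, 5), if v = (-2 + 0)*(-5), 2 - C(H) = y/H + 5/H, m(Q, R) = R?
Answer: 50/3 ≈ 16.667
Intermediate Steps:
y = 0 (y = 1*0 = 0)
C(H) = 2 - 5/H (C(H) = 2 - (0/H + 5/H) = 2 - (0 + 5/H) = 2 - 5/H)
v = 10 (v = -2*(-5) = 10)
(C(3)*v)*m(6, 5) = ((2 - 5/3)*10)*5 = ((⅓)*10)*5 = (10/3)*5 = 50/3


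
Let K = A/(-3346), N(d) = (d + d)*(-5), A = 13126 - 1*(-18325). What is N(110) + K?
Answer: -530293/478 ≈ -1109.4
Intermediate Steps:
A = 31451 (A = 13126 + 18325 = 31451)
N(d) = -10*d (N(d) = (2*d)*(-5) = -10*d)
K = -4493/478 (K = 31451/(-3346) = 31451*(-1/3346) = -4493/478 ≈ -9.3996)
N(110) + K = -10*110 - 4493/478 = -1100 - 4493/478 = -530293/478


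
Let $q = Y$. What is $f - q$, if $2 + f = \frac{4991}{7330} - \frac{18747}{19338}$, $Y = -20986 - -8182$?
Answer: $\frac{151217592294}{11812295} \approx 12802.0$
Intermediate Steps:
$Y = -12804$ ($Y = -20986 + 8182 = -12804$)
$f = - \frac{27032886}{11812295}$ ($f = -2 + \left(\frac{4991}{7330} - \frac{18747}{19338}\right) = -2 + \left(4991 \cdot \frac{1}{7330} - \frac{6249}{6446}\right) = -2 + \left(\frac{4991}{7330} - \frac{6249}{6446}\right) = -2 - \frac{3408296}{11812295} = - \frac{27032886}{11812295} \approx -2.2885$)
$q = -12804$
$f - q = - \frac{27032886}{11812295} - -12804 = - \frac{27032886}{11812295} + 12804 = \frac{151217592294}{11812295}$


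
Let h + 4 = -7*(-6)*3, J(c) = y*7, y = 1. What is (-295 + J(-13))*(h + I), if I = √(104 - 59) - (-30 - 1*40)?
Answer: -55296 - 864*√5 ≈ -57228.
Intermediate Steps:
J(c) = 7 (J(c) = 1*7 = 7)
h = 122 (h = -4 - 7*(-6)*3 = -4 + 42*3 = -4 + 126 = 122)
I = 70 + 3*√5 (I = √45 - (-30 - 40) = 3*√5 - 1*(-70) = 3*√5 + 70 = 70 + 3*√5 ≈ 76.708)
(-295 + J(-13))*(h + I) = (-295 + 7)*(122 + (70 + 3*√5)) = -288*(192 + 3*√5) = -55296 - 864*√5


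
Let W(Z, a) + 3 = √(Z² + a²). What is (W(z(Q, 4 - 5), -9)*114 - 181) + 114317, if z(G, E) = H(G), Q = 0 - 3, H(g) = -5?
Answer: 113794 + 114*√106 ≈ 1.1497e+5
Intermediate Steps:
Q = -3
z(G, E) = -5
W(Z, a) = -3 + √(Z² + a²)
(W(z(Q, 4 - 5), -9)*114 - 181) + 114317 = ((-3 + √((-5)² + (-9)²))*114 - 181) + 114317 = ((-3 + √(25 + 81))*114 - 181) + 114317 = ((-3 + √106)*114 - 181) + 114317 = ((-342 + 114*√106) - 181) + 114317 = (-523 + 114*√106) + 114317 = 113794 + 114*√106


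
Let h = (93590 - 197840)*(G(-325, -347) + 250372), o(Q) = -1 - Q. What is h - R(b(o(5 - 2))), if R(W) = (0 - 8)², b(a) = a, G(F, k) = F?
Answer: -26067399814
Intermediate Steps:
R(W) = 64 (R(W) = (-8)² = 64)
h = -26067399750 (h = (93590 - 197840)*(-325 + 250372) = -104250*250047 = -26067399750)
h - R(b(o(5 - 2))) = -26067399750 - 1*64 = -26067399750 - 64 = -26067399814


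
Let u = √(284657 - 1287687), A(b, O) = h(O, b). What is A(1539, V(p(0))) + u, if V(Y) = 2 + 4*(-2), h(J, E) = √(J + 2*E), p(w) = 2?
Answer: 32*√3 + 7*I*√20470 ≈ 55.426 + 1001.5*I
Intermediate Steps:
V(Y) = -6 (V(Y) = 2 - 8 = -6)
A(b, O) = √(O + 2*b)
u = 7*I*√20470 (u = √(-1003030) = 7*I*√20470 ≈ 1001.5*I)
A(1539, V(p(0))) + u = √(-6 + 2*1539) + 7*I*√20470 = √(-6 + 3078) + 7*I*√20470 = √3072 + 7*I*√20470 = 32*√3 + 7*I*√20470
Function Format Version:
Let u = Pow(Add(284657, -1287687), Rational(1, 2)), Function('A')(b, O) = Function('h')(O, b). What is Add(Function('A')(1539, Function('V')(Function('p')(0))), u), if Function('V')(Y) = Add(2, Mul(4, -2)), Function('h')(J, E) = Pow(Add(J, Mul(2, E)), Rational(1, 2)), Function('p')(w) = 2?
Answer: Add(Mul(32, Pow(3, Rational(1, 2))), Mul(7, I, Pow(20470, Rational(1, 2)))) ≈ Add(55.426, Mul(1001.5, I))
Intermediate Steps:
Function('V')(Y) = -6 (Function('V')(Y) = Add(2, -8) = -6)
Function('A')(b, O) = Pow(Add(O, Mul(2, b)), Rational(1, 2))
u = Mul(7, I, Pow(20470, Rational(1, 2))) (u = Pow(-1003030, Rational(1, 2)) = Mul(7, I, Pow(20470, Rational(1, 2))) ≈ Mul(1001.5, I))
Add(Function('A')(1539, Function('V')(Function('p')(0))), u) = Add(Pow(Add(-6, Mul(2, 1539)), Rational(1, 2)), Mul(7, I, Pow(20470, Rational(1, 2)))) = Add(Pow(Add(-6, 3078), Rational(1, 2)), Mul(7, I, Pow(20470, Rational(1, 2)))) = Add(Pow(3072, Rational(1, 2)), Mul(7, I, Pow(20470, Rational(1, 2)))) = Add(Mul(32, Pow(3, Rational(1, 2))), Mul(7, I, Pow(20470, Rational(1, 2))))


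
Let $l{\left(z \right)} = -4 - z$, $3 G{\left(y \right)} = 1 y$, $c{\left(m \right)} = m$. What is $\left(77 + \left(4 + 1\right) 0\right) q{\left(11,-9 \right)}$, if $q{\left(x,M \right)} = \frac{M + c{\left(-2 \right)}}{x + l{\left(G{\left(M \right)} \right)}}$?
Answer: $- \frac{847}{10} \approx -84.7$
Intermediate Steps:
$G{\left(y \right)} = \frac{y}{3}$ ($G{\left(y \right)} = \frac{1 y}{3} = \frac{y}{3}$)
$q{\left(x,M \right)} = \frac{-2 + M}{-4 + x - \frac{M}{3}}$ ($q{\left(x,M \right)} = \frac{M - 2}{x - \left(4 + \frac{M}{3}\right)} = \frac{-2 + M}{x - \left(4 + \frac{M}{3}\right)} = \frac{-2 + M}{-4 + x - \frac{M}{3}}$)
$\left(77 + \left(4 + 1\right) 0\right) q{\left(11,-9 \right)} = \left(77 + \left(4 + 1\right) 0\right) \frac{3 \left(2 - -9\right)}{12 - 9 - 33} = \left(77 + 5 \cdot 0\right) \frac{3 \left(2 + 9\right)}{12 - 9 - 33} = \left(77 + 0\right) 3 \frac{1}{-30} \cdot 11 = 77 \cdot 3 \left(- \frac{1}{30}\right) 11 = 77 \left(- \frac{11}{10}\right) = - \frac{847}{10}$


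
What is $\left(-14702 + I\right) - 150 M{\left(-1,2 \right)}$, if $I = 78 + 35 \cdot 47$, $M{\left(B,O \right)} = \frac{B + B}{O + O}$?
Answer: $-12904$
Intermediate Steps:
$M{\left(B,O \right)} = \frac{B}{O}$ ($M{\left(B,O \right)} = \frac{2 B}{2 O} = 2 B \frac{1}{2 O} = \frac{B}{O}$)
$I = 1723$ ($I = 78 + 1645 = 1723$)
$\left(-14702 + I\right) - 150 M{\left(-1,2 \right)} = \left(-14702 + 1723\right) - 150 \left(- \frac{1}{2}\right) = -12979 - 150 \left(\left(-1\right) \frac{1}{2}\right) = -12979 - -75 = -12979 + 75 = -12904$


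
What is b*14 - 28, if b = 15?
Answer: 182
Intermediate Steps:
b*14 - 28 = 15*14 - 28 = 210 - 28 = 182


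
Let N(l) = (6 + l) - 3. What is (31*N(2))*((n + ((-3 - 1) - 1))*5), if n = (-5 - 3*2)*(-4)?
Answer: 30225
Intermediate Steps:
n = 44 (n = (-5 - 6)*(-4) = -11*(-4) = 44)
N(l) = 3 + l
(31*N(2))*((n + ((-3 - 1) - 1))*5) = (31*(3 + 2))*((44 + ((-3 - 1) - 1))*5) = (31*5)*((44 + (-4 - 1))*5) = 155*((44 - 5)*5) = 155*(39*5) = 155*195 = 30225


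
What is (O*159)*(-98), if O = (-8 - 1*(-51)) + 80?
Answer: -1916586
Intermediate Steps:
O = 123 (O = (-8 + 51) + 80 = 43 + 80 = 123)
(O*159)*(-98) = (123*159)*(-98) = 19557*(-98) = -1916586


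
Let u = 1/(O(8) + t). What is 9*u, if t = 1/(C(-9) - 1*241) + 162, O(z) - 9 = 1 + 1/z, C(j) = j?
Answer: 9000/172121 ≈ 0.052289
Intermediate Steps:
O(z) = 10 + 1/z (O(z) = 9 + (1 + 1/z) = 10 + 1/z)
t = 40499/250 (t = 1/(-9 - 1*241) + 162 = 1/(-9 - 241) + 162 = 1/(-250) + 162 = -1/250 + 162 = 40499/250 ≈ 162.00)
u = 1000/172121 (u = 1/((10 + 1/8) + 40499/250) = 1/(81/8 + 40499/250) = 1/(172121/1000) = 1000/172121 ≈ 0.0058099)
9*u = 9*(1000/172121) = 9000/172121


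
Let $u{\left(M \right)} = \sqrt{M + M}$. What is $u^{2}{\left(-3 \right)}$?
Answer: $-6$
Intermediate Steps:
$u{\left(M \right)} = \sqrt{2} \sqrt{M}$ ($u{\left(M \right)} = \sqrt{2 M} = \sqrt{2} \sqrt{M}$)
$u^{2}{\left(-3 \right)} = \left(\sqrt{2} \sqrt{-3}\right)^{2} = \left(\sqrt{2} i \sqrt{3}\right)^{2} = \left(i \sqrt{6}\right)^{2} = -6$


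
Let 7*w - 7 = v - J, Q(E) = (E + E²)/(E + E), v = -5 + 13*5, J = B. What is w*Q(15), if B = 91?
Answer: -192/7 ≈ -27.429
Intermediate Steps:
J = 91
v = 60 (v = -5 + 65 = 60)
Q(E) = (E + E²)/(2*E) (Q(E) = (E + E²)/((2*E)) = (E + E²)*(1/(2*E)) = (E + E²)/(2*E))
w = -24/7 (w = 1 + (60 - 1*91)/7 = 1 + (60 - 91)/7 = 1 + (⅐)*(-31) = 1 - 31/7 = -24/7 ≈ -3.4286)
w*Q(15) = -24*(½ + (½)*15)/7 = -24*(½ + 15/2)/7 = -24/7*8 = -192/7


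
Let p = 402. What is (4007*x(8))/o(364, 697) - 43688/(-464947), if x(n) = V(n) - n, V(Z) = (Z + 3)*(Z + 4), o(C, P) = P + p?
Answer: 259915972/574777 ≈ 452.20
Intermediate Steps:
o(C, P) = 402 + P (o(C, P) = P + 402 = 402 + P)
V(Z) = (3 + Z)*(4 + Z)
x(n) = 12 + n² + 6*n (x(n) = (12 + n² + 7*n) - n = 12 + n² + 6*n)
(4007*x(8))/o(364, 697) - 43688/(-464947) = (4007*(12 + 8² + 6*8))/(402 + 697) - 43688/(-464947) = (4007*(12 + 64 + 48))/1099 - 43688*(-1/464947) = (4007*124)*(1/1099) + 344/3661 = 496868*(1/1099) + 344/3661 = 496868/1099 + 344/3661 = 259915972/574777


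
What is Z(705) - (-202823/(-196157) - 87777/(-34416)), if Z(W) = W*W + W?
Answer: 373346758370267/750104368 ≈ 4.9773e+5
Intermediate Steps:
Z(W) = W + W² (Z(W) = W² + W = W + W²)
Z(705) - (-202823/(-196157) - 87777/(-34416)) = 705*(1 + 705) - (-202823/(-196157) - 87777/(-34416)) = 705*706 - (-202823*(-1/196157) - 87777*(-1/34416)) = 497730 - (202823/196157 + 9753/3824) = 497730 - 1*2688714373/750104368 = 497730 - 2688714373/750104368 = 373346758370267/750104368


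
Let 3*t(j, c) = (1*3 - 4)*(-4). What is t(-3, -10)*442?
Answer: 1768/3 ≈ 589.33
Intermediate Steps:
t(j, c) = 4/3 (t(j, c) = ((1*3 - 4)*(-4))/3 = ((3 - 4)*(-4))/3 = (-1*(-4))/3 = (1/3)*4 = 4/3)
t(-3, -10)*442 = (4/3)*442 = 1768/3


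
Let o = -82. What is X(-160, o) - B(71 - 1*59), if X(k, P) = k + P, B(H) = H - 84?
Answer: -170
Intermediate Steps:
B(H) = -84 + H
X(k, P) = P + k
X(-160, o) - B(71 - 1*59) = (-82 - 160) - (-84 + (71 - 1*59)) = -242 - (-84 + (71 - 59)) = -242 - (-84 + 12) = -242 - 1*(-72) = -242 + 72 = -170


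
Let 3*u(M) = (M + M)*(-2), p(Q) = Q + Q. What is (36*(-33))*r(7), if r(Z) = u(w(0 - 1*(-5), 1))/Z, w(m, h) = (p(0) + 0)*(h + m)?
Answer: 0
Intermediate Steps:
p(Q) = 2*Q
w(m, h) = 0 (w(m, h) = (2*0 + 0)*(h + m) = (0 + 0)*(h + m) = 0*(h + m) = 0)
u(M) = -4*M/3 (u(M) = ((M + M)*(-2))/3 = ((2*M)*(-2))/3 = (-4*M)/3 = -4*M/3)
r(Z) = 0 (r(Z) = (-4/3*0)/Z = 0/Z = 0)
(36*(-33))*r(7) = (36*(-33))*0 = -1188*0 = 0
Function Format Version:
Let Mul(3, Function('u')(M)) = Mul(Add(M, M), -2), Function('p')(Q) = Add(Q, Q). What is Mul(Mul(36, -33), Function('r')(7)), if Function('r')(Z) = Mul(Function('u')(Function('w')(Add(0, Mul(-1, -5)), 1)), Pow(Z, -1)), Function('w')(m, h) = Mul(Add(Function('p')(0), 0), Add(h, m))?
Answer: 0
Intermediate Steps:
Function('p')(Q) = Mul(2, Q)
Function('w')(m, h) = 0 (Function('w')(m, h) = Mul(Add(Mul(2, 0), 0), Add(h, m)) = Mul(Add(0, 0), Add(h, m)) = Mul(0, Add(h, m)) = 0)
Function('u')(M) = Mul(Rational(-4, 3), M) (Function('u')(M) = Mul(Rational(1, 3), Mul(Add(M, M), -2)) = Mul(Rational(1, 3), Mul(Mul(2, M), -2)) = Mul(Rational(1, 3), Mul(-4, M)) = Mul(Rational(-4, 3), M))
Function('r')(Z) = 0 (Function('r')(Z) = Mul(Mul(Rational(-4, 3), 0), Pow(Z, -1)) = Mul(0, Pow(Z, -1)) = 0)
Mul(Mul(36, -33), Function('r')(7)) = Mul(Mul(36, -33), 0) = Mul(-1188, 0) = 0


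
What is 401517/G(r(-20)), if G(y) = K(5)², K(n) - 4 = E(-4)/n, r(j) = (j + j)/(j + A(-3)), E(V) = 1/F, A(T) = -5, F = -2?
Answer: 4461300/169 ≈ 26398.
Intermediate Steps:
E(V) = -½ (E(V) = 1/(-2) = -½)
r(j) = 2*j/(-5 + j) (r(j) = (j + j)/(j - 5) = (2*j)/(-5 + j) = 2*j/(-5 + j))
K(n) = 4 - 1/(2*n)
G(y) = 1521/100 (G(y) = (4 - ½/5)² = (4 - ½*⅕)² = (4 - ⅒)² = (39/10)² = 1521/100)
401517/G(r(-20)) = 401517/(1521/100) = 401517*(100/1521) = 4461300/169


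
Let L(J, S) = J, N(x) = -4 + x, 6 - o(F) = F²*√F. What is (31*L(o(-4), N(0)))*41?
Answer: 7626 - 40672*I ≈ 7626.0 - 40672.0*I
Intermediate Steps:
o(F) = 6 - F^(5/2) (o(F) = 6 - F²*√F = 6 - F^(5/2))
(31*L(o(-4), N(0)))*41 = (31*(6 - (-4)^(5/2)))*41 = (31*(6 - 32*I))*41 = (186 - 992*I)*41 = 7626 - 40672*I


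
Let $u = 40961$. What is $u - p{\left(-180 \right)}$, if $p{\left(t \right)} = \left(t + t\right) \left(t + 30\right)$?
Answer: $-13039$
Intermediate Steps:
$p{\left(t \right)} = 2 t \left(30 + t\right)$
$u - p{\left(-180 \right)} = 40961 - 2 \left(-180\right) \left(30 - 180\right) = 40961 - 2 \left(-180\right) \left(-150\right) = 40961 - 54000 = -13039$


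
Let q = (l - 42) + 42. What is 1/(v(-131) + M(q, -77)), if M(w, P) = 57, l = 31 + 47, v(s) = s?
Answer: -1/74 ≈ -0.013514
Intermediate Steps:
l = 78
q = 78 (q = (78 - 42) + 42 = 36 + 42 = 78)
1/(v(-131) + M(q, -77)) = 1/(-131 + 57) = 1/(-74) = -1/74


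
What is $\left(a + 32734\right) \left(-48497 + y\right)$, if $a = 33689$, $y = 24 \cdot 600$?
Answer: $-2264825031$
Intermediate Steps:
$y = 14400$
$\left(a + 32734\right) \left(-48497 + y\right) = \left(33689 + 32734\right) \left(-48497 + 14400\right) = 66423 \left(-34097\right) = -2264825031$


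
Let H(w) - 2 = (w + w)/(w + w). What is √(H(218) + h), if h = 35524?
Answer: √35527 ≈ 188.49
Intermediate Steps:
H(w) = 3 (H(w) = 2 + (w + w)/(w + w) = 2 + (2*w)/((2*w)) = 2 + (2*w)*(1/(2*w)) = 2 + 1 = 3)
√(H(218) + h) = √(3 + 35524) = √35527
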